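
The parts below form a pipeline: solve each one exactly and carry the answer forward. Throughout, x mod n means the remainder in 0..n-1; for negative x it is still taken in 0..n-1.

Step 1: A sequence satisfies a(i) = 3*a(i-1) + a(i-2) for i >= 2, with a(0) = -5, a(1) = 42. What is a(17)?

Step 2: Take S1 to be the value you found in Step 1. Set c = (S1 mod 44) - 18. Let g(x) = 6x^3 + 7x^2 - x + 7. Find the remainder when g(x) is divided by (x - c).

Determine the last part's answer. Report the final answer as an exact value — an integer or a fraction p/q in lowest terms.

Step 1: a(2) = 3*(42) + 1*(-5) = 121; iterating: a(2)=121, a(3)=405, a(4)=1336, a(5)=4413, a(6)=14575, a(7)=48138, a(8)=158989, a(9)=525105, a(10)=1734304, a(11)=5728017, a(12)=18918355, a(13)=62483082, a(14)=206367601, a(15)=681585885, a(16)=2251125256, a(17)=7434961653; answer 7434961653
Step 2: S1 = 7434961653; c = -9; remainder = value at the root: 6*(-9)^3 + 7*(-9)^2 - 1*(-9)^1 + 7 = (-4374) + (567) + (9) + (7) = -3791; answer -3791

-3791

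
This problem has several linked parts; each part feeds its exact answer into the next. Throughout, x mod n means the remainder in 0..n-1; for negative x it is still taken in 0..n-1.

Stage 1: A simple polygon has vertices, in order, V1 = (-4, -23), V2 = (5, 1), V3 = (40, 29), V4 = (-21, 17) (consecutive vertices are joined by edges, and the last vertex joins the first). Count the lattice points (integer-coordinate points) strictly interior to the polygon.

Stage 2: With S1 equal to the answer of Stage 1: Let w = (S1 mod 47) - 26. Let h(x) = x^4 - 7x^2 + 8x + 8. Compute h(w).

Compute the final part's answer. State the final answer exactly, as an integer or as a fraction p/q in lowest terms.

9388

Stage 1: cross terms: (-4*1 - 5*-23)=111, (5*29 - 40*1)=105, (40*17 - -21*29)=1289, (-21*-23 - -4*17)=551; twice the area = |2056| = 2056; area = 1028; boundary points = 3 + 7 + 1 + 1 = 12; strictly interior points = area - boundary/2 + 1 = 1023; answer 1023
Stage 2: S1 = 1023; w = 10; 1*(10)^4 - 7*(10)^2 + 8*(10)^1 + 8 = (10000) + (-700) + (80) + (8) = 9388; answer 9388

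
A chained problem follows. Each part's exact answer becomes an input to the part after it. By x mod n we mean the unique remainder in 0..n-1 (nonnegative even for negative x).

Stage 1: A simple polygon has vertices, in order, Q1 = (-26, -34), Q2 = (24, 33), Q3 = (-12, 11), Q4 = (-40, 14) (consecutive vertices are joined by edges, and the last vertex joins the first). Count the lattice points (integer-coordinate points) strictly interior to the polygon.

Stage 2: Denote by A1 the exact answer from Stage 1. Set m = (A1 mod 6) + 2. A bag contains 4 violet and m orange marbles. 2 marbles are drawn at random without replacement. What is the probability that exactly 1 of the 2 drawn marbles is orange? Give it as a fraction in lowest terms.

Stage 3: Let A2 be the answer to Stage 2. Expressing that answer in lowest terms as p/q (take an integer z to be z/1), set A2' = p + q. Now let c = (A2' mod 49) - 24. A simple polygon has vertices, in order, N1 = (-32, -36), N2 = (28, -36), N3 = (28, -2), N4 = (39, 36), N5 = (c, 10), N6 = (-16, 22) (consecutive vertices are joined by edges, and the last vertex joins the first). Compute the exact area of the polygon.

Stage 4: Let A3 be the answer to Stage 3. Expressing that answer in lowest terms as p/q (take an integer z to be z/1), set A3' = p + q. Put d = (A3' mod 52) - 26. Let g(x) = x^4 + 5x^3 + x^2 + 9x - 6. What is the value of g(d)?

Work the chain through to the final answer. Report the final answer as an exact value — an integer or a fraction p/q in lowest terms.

2910

Stage 1: cross terms: (-26*33 - 24*-34)=-42, (24*11 - -12*33)=660, (-12*14 - -40*11)=272, (-40*-34 - -26*14)=1724; twice the area = |2614| = 2614; area = 1307; boundary points = 1 + 2 + 1 + 2 = 6; strictly interior points = area - boundary/2 + 1 = 1305; answer 1305
Stage 2: A1 = 1305; m = 5; total draws C(9,2) = 36; favorable C(5,1)*C(4,1) = 20; P = 5/9; answer 5/9
Stage 3: A2 = 5/9; threaded value p + q = 14; c = -10; cross terms: (-32*-36 - 28*-36)=2160, (28*-2 - 28*-36)=952, (28*36 - 39*-2)=1086, (39*10 - -10*36)=750, (-10*22 - -16*10)=-60, (-16*-36 - -32*22)=1280; twice the area = |6168| = 6168; area = 3084; answer 3084
Stage 4: A3 = 3084; threaded value p + q = 3085; d = -9; 1*(-9)^4 + 5*(-9)^3 + 1*(-9)^2 + 9*(-9)^1 - 6 = (6561) + (-3645) + (81) + (-81) + (-6) = 2910; answer 2910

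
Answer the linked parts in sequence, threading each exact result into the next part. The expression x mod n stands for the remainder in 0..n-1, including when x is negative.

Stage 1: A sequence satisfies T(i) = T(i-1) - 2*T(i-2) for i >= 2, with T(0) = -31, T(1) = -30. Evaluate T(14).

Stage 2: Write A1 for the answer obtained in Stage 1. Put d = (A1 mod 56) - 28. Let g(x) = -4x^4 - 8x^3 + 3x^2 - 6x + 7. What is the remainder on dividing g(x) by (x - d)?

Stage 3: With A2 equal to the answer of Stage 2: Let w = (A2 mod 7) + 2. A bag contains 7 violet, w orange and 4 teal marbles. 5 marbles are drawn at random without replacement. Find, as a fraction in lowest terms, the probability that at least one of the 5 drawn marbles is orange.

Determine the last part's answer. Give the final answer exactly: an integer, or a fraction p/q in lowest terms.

Stage 1: T(2) = 1*(-30) - 2*(-31) = 32; iterating: T(2)=32, T(3)=92, T(4)=28, T(5)=-156, T(6)=-212, T(7)=100, T(8)=524, T(9)=324, T(10)=-724, T(11)=-1372, T(12)=76, T(13)=2820, T(14)=2668; answer 2668
Stage 2: A1 = 2668; d = 8; remainder = value at the root: -4*(8)^4 - 8*(8)^3 + 3*(8)^2 - 6*(8)^1 + 7 = (-16384) + (-4096) + (192) + (-48) + (7) = -20329; answer -20329
Stage 3: A2 = -20329; w = 8; total draws C(19,5) = 11628; complement C(11,5) = 462; favorable 11628 - 462 = 11166; P = 1861/1938; answer 1861/1938

1861/1938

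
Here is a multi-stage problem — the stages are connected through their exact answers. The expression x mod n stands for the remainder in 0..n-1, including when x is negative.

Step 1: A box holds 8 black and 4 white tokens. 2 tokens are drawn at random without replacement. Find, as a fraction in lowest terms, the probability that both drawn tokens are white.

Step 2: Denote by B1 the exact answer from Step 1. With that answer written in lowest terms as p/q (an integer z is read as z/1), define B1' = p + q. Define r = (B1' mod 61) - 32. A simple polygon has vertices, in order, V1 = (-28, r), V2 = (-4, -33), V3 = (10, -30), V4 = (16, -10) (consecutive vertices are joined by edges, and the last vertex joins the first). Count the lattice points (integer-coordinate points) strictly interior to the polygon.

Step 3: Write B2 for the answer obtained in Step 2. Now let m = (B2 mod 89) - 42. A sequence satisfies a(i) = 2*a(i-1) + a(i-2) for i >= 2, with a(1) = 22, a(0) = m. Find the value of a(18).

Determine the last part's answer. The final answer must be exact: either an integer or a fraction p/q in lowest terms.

Step 1: total draws C(12,2) = 66; favorable C(4,2) = 6; P = 1/11; answer 1/11
Step 2: B1 = 1/11; threaded value p + q = 12; r = -20; cross terms: (-28*-33 - -4*-20)=844, (-4*-30 - 10*-33)=450, (10*-10 - 16*-30)=380, (16*-20 - -28*-10)=-600; twice the area = |1074| = 1074; area = 537; boundary points = 1 + 1 + 2 + 2 = 6; strictly interior points = area - boundary/2 + 1 = 535; answer 535
Step 3: B2 = 535; m = -41; a(2) = 2*(22) + 1*(-41) = 3; iterating: a(2)=3, a(3)=28, a(4)=59, a(5)=146, a(6)=351, a(7)=848, a(8)=2047, a(9)=4942, a(10)=11931, a(11)=28804, a(12)=69539, a(13)=167882, a(14)=405303, a(15)=978488, a(16)=2362279, a(17)=5703046, a(18)=13768371; answer 13768371

13768371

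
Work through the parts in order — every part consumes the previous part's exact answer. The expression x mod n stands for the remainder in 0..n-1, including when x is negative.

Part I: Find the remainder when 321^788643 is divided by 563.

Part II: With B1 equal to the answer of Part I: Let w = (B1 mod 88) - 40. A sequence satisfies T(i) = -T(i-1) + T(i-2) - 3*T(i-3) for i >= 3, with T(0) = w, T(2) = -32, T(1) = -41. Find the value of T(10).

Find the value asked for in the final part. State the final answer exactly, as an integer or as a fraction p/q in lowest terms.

Part I: squarings mod 563: 321^1=321, 321^2=12, 321^4=144, 321^8=468, 321^16=17, 321^32=289, 321^64=197, 321^128=525, 321^256=318, 321^512=347, 321^1024=490, 321^2048=262, 321^4096=521, 321^8192=75, 321^16384=558, 321^32768=25, 321^65536=62, 321^131072=466, 321^262144=401, 321^524288=346; 321^788643 = 321^1 * 321^2 * 321^32 * 321^128 * 321^2048 * 321^262144 * 321^524288 = 174 (mod 563); answer 174
Part II: B1 = 174; w = 46; T(3) = -1*(-32) + 1*(-41) - 3*(46) = -147; iterating: T(3)=-147, T(4)=238, T(5)=-289, T(6)=968, T(7)=-1971, T(8)=3806, T(9)=-8681, T(10)=18400; answer 18400

18400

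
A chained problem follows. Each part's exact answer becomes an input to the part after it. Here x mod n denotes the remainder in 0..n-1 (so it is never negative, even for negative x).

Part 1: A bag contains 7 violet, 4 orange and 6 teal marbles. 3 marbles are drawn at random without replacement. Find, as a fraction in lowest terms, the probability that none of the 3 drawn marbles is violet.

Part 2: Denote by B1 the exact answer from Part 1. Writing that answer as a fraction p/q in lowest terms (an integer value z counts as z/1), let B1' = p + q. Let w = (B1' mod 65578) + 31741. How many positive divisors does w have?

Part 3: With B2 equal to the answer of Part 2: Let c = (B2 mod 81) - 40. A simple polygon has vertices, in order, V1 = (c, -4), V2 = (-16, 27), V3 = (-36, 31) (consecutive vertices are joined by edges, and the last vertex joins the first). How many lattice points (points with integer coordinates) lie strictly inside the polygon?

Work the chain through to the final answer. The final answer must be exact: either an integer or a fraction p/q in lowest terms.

344

Part 1: total draws C(17,3) = 680; favorable C(10,3) = 120; P = 3/17; answer 3/17
Part 2: B1 = 3/17; threaded value p + q = 20; w = 31761; 31761 = 3^2 * 3529; number of divisors = (2+1) * (1+1) = 6; answer 6
Part 3: B2 = 6; c = -34; cross terms: (-34*27 - -16*-4)=-982, (-16*31 - -36*27)=476, (-36*-4 - -34*31)=1198; twice the area = |692| = 692; area = 346; boundary points = 1 + 4 + 1 = 6; strictly interior points = area - boundary/2 + 1 = 344; answer 344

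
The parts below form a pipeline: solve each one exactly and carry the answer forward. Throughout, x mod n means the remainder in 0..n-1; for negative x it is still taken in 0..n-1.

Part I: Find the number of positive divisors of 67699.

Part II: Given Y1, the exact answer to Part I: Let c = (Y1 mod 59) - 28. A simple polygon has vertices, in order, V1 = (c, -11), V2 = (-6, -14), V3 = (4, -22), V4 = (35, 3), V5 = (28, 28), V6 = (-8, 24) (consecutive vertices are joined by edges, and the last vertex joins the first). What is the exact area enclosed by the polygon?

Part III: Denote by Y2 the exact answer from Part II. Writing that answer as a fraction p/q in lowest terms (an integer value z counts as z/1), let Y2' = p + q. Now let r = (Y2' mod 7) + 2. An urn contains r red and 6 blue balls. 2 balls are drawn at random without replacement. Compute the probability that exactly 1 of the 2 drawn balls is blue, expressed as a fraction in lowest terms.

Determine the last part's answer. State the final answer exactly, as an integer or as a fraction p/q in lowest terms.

6/11

Part I: 67699 is prime, so its only divisors are 1 and 67699; count = 2; answer 2
Part II: Y1 = 2; c = -26; cross terms: (-26*-14 - -6*-11)=298, (-6*-22 - 4*-14)=188, (4*3 - 35*-22)=782, (35*28 - 28*3)=896, (28*24 - -8*28)=896, (-8*-11 - -26*24)=712; twice the area = |3772| = 3772; area = 1886; answer 1886
Part III: Y2 = 1886; threaded value p + q = 1887; r = 6; total draws C(12,2) = 66; favorable C(6,1)*C(6,1) = 36; P = 6/11; answer 6/11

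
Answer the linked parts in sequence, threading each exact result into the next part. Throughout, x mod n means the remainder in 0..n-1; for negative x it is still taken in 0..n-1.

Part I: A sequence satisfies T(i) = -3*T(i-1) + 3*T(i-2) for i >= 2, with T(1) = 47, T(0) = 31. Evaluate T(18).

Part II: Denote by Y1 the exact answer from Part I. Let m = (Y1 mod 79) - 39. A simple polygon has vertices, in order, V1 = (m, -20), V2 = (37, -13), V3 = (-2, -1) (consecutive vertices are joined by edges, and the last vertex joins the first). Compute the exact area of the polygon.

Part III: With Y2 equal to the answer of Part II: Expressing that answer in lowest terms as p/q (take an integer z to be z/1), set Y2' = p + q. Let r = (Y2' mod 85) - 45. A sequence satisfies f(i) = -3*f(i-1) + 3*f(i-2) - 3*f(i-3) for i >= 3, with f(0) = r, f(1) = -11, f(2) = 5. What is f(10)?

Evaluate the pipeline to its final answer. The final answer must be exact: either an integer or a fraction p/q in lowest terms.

Part I: T(2) = -3*(47) + 3*(31) = -48; iterating: T(2)=-48, T(3)=285, T(4)=-999, T(5)=3852, T(6)=-14553, T(7)=55215, T(8)=-209304, T(9)=793557, T(10)=-3008583, T(11)=11406420, T(12)=-43245009, T(13)=163954287, T(14)=-621597888, T(15)=2356656525, T(16)=-8934763239, T(17)=33874259292, T(18)=-128427067593; answer -128427067593
Part II: Y1 = -128427067593; m = 4; cross terms: (4*-13 - 37*-20)=688, (37*-1 - -2*-13)=-63, (-2*-20 - 4*-1)=44; twice the area = |669| = 669; area = 669/2; answer 669/2
Part III: Y2 = 669/2; threaded value p + q = 671; r = 31; f(3) = -3*(5) + 3*(-11) - 3*(31) = -141; iterating: f(3)=-141, f(4)=471, f(5)=-1851, f(6)=7389, f(7)=-29133, f(8)=115119, f(9)=-454923, f(10)=1797525; answer 1797525

1797525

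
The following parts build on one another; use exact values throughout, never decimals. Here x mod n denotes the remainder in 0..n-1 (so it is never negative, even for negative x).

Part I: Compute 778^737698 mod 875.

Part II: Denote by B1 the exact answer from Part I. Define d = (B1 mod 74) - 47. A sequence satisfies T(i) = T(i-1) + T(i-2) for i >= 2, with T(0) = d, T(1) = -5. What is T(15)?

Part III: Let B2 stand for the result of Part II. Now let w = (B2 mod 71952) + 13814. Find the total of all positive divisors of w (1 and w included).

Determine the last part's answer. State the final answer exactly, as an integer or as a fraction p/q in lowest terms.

Part I: squarings mod 875: 778^1=778, 778^2=659, 778^4=281, 778^8=211, 778^16=771, 778^32=316, 778^64=106, 778^128=736, 778^256=71, 778^512=666, 778^1024=806, 778^2048=386, 778^4096=246, 778^8192=141, 778^16384=631, 778^32768=36, 778^65536=421, 778^131072=491, 778^262144=456, 778^524288=561; 778^737698 = 778^2 * 778^32 * 778^128 * 778^256 * 778^16384 * 778^65536 * 778^131072 * 778^524288 = 239 (mod 875); answer 239
Part II: B1 = 239; d = -30; T(2) = 1*(-5) + 1*(-30) = -35; iterating: T(2)=-35, T(3)=-40, T(4)=-75, T(5)=-115, T(6)=-190, T(7)=-305, T(8)=-495, T(9)=-800, T(10)=-1295, T(11)=-2095, T(12)=-3390, T(13)=-5485, T(14)=-8875, T(15)=-14360; answer -14360
Part III: B2 = -14360; w = 71406; 71406 = 2 * 3^2 * 3967; sigma = (1 + 2) * (1 + 3 + 9) * (1 + 3967) = 3 * 13 * 3968 = 154752; answer 154752

154752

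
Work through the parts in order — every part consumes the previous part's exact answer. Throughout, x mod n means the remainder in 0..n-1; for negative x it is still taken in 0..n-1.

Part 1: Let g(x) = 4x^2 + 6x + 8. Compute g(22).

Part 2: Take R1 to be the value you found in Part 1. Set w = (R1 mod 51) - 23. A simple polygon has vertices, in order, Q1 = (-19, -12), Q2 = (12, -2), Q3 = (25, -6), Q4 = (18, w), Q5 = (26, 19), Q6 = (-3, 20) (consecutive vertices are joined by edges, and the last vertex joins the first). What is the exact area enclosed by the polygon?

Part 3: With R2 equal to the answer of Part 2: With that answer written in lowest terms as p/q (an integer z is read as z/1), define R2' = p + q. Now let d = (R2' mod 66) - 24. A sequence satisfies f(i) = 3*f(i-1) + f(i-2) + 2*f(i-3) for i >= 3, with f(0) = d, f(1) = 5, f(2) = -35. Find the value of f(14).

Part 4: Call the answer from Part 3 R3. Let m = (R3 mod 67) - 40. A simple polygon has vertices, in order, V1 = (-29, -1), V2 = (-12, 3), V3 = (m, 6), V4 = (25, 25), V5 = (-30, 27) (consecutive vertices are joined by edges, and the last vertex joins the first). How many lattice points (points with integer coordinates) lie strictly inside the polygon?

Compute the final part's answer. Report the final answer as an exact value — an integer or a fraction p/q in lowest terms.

Part 1: 4*(22)^2 + 6*(22)^1 + 8 = (1936) + (132) + (8) = 2076; answer 2076
Part 2: R1 = 2076; w = 13; cross terms: (-19*-2 - 12*-12)=182, (12*-6 - 25*-2)=-22, (25*13 - 18*-6)=433, (18*19 - 26*13)=4, (26*20 - -3*19)=577, (-3*-12 - -19*20)=416; twice the area = |1590| = 1590; area = 795; answer 795
Part 3: R2 = 795; threaded value p + q = 796; d = -20; f(3) = 3*(-35) + 1*(5) + 2*(-20) = -140; iterating: f(3)=-140, f(4)=-445, f(5)=-1545, f(6)=-5360, f(7)=-18515, f(8)=-63995, f(9)=-221220, f(10)=-764685, f(11)=-2643265, f(12)=-9136920, f(13)=-31583395, f(14)=-109173635; answer -109173635
Part 4: R3 = -109173635; m = 11; cross terms: (-29*3 - -12*-1)=-99, (-12*6 - 11*3)=-105, (11*25 - 25*6)=125, (25*27 - -30*25)=1425, (-30*-1 - -29*27)=813; twice the area = |2159| = 2159; area = 2159/2; boundary points = 1 + 1 + 1 + 1 + 1 = 5; strictly interior points = area - boundary/2 + 1 = 1078; answer 1078

1078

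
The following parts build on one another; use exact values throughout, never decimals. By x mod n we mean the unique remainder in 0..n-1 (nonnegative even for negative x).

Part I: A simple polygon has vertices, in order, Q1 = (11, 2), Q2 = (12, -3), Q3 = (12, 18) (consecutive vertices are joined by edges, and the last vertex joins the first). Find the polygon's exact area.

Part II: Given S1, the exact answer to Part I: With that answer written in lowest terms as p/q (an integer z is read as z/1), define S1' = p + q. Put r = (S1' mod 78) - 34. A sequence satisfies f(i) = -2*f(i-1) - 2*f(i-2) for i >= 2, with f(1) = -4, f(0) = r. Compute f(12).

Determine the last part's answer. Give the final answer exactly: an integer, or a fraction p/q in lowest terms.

704

Part I: cross terms: (11*-3 - 12*2)=-57, (12*18 - 12*-3)=252, (12*2 - 11*18)=-174; twice the area = |21| = 21; area = 21/2; answer 21/2
Part II: S1 = 21/2; threaded value p + q = 23; r = -11; f(2) = -2*(-4) - 2*(-11) = 30; iterating: f(2)=30, f(3)=-52, f(4)=44, f(5)=16, f(6)=-120, f(7)=208, f(8)=-176, f(9)=-64, f(10)=480, f(11)=-832, f(12)=704; answer 704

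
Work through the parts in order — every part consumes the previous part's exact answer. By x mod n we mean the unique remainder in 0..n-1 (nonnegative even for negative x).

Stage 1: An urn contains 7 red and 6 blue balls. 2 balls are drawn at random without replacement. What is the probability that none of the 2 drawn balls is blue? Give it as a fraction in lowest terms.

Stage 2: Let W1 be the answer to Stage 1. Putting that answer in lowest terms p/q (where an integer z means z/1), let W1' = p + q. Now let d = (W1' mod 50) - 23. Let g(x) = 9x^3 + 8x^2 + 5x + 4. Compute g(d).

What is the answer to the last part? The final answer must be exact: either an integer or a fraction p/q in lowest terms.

Stage 1: total draws C(13,2) = 78; favorable C(7,2) = 21; P = 7/26; answer 7/26
Stage 2: W1 = 7/26; threaded value p + q = 33; d = 10; 9*(10)^3 + 8*(10)^2 + 5*(10)^1 + 4 = (9000) + (800) + (50) + (4) = 9854; answer 9854

9854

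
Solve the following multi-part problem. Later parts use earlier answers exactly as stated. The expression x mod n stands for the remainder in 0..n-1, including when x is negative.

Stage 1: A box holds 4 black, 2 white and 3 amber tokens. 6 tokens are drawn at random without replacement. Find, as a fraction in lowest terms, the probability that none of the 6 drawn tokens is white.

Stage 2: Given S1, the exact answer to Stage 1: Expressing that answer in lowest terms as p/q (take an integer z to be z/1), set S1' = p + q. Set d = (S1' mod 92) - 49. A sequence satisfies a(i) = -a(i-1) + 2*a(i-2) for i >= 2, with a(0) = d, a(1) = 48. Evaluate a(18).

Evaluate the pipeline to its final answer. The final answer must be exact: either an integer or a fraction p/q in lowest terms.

-7340040

Stage 1: total draws C(9,6) = 84; favorable C(7,6) = 7; P = 1/12; answer 1/12
Stage 2: S1 = 1/12; threaded value p + q = 13; d = -36; a(2) = -1*(48) + 2*(-36) = -120; iterating: a(2)=-120, a(3)=216, a(4)=-456, a(5)=888, a(6)=-1800, a(7)=3576, a(8)=-7176, a(9)=14328, a(10)=-28680, a(11)=57336, a(12)=-114696, a(13)=229368, a(14)=-458760, a(15)=917496, a(16)=-1835016, a(17)=3670008, a(18)=-7340040; answer -7340040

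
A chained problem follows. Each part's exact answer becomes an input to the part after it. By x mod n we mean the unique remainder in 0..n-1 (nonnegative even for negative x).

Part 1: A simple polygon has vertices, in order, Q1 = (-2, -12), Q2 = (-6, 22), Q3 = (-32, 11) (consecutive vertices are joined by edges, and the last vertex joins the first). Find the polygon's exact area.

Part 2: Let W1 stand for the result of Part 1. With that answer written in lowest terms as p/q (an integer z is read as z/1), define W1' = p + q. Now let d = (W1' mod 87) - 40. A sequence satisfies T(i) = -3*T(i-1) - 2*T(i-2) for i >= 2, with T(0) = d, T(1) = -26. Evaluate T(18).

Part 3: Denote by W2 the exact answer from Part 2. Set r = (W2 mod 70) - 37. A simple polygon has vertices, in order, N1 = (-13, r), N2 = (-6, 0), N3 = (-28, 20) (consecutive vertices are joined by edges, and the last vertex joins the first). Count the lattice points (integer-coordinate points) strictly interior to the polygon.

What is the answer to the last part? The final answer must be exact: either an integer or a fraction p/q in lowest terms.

277

Part 1: cross terms: (-2*22 - -6*-12)=-116, (-6*11 - -32*22)=638, (-32*-12 - -2*11)=406; twice the area = |928| = 928; area = 464; answer 464
Part 2: W1 = 464; threaded value p + q = 465; d = -10; T(2) = -3*(-26) - 2*(-10) = 98; iterating: T(2)=98, T(3)=-242, T(4)=530, T(5)=-1106, T(6)=2258, T(7)=-4562, T(8)=9170, T(9)=-18386, T(10)=36818, T(11)=-73682, T(12)=147410, T(13)=-294866, T(14)=589778, T(15)=-1179602, T(16)=2359250, T(17)=-4718546, T(18)=9437138; answer 9437138
Part 3: W2 = 9437138; r = -19; cross terms: (-13*0 - -6*-19)=-114, (-6*20 - -28*0)=-120, (-28*-19 - -13*20)=792; twice the area = |558| = 558; area = 279; boundary points = 1 + 2 + 3 = 6; strictly interior points = area - boundary/2 + 1 = 277; answer 277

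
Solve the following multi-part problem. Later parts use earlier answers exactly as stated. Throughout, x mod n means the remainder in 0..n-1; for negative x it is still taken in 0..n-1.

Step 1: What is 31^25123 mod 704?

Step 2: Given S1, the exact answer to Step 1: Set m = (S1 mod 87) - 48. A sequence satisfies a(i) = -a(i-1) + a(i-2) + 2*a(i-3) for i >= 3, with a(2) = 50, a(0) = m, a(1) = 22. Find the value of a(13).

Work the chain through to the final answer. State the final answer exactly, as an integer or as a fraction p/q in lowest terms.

32

Step 1: squarings mod 704: 31^1=31, 31^2=257, 31^4=577, 31^8=641, 31^16=449, 31^32=257, 31^64=577, 31^128=641, 31^256=449, 31^512=257, 31^1024=577, 31^2048=641, 31^4096=449, 31^8192=257, 31^16384=577; 31^25123 = 31^1 * 31^2 * 31^32 * 31^512 * 31^8192 * 31^16384 = 223 (mod 704); answer 223
Step 2: S1 = 223; m = 1; a(3) = -1*(50) + 1*(22) + 2*(1) = -26; iterating: a(3)=-26, a(4)=120, a(5)=-46, a(6)=114, a(7)=80, a(8)=-58, a(9)=366, a(10)=-264, a(11)=514, a(12)=-46, a(13)=32; answer 32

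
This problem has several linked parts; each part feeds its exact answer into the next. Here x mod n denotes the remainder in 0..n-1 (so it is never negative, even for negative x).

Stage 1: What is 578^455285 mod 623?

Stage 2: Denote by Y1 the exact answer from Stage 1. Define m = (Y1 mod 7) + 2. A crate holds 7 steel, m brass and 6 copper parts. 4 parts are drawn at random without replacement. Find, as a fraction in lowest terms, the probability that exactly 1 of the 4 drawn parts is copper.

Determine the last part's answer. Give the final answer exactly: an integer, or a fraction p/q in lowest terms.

Stage 1: squarings mod 623: 578^1=578, 578^2=156, 578^4=39, 578^8=275, 578^16=242, 578^32=2, 578^64=4, 578^128=16, 578^256=256, 578^512=121, 578^1024=312, 578^2048=156, 578^4096=39, 578^8192=275, 578^16384=242, 578^32768=2, 578^65536=4, 578^131072=16, 578^262144=256; 578^455285 = 578^1 * 578^4 * 578^16 * 578^32 * 578^64 * 578^512 * 578^4096 * 578^8192 * 578^16384 * 578^32768 * 578^131072 * 578^262144 = 324 (mod 623); answer 324
Stage 2: Y1 = 324; m = 4; total draws C(17,4) = 2380; favorable C(6,1)*C(11,3) = 990; P = 99/238; answer 99/238

99/238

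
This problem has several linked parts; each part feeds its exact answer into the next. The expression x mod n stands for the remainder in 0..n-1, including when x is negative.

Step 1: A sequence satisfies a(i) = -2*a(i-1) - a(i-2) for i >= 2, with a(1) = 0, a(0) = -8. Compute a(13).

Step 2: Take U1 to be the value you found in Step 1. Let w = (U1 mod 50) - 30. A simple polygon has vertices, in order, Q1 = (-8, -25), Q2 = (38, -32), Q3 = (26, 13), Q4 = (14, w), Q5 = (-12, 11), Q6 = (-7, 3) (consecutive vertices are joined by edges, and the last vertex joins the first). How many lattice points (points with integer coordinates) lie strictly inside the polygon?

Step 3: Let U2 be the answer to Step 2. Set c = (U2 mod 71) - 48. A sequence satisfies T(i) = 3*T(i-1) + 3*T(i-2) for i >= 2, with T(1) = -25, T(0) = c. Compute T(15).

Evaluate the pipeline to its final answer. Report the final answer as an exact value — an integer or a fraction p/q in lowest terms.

Step 1: a(2) = -2*(0) - 1*(-8) = 8; iterating: a(2)=8, a(3)=-16, a(4)=24, a(5)=-32, a(6)=40, a(7)=-48, a(8)=56, a(9)=-64, a(10)=72, a(11)=-80, a(12)=88, a(13)=-96; answer -96
Step 2: U1 = -96; w = -26; cross terms: (-8*-32 - 38*-25)=1206, (38*13 - 26*-32)=1326, (26*-26 - 14*13)=-858, (14*11 - -12*-26)=-158, (-12*3 - -7*11)=41, (-7*-25 - -8*3)=199; twice the area = |1756| = 1756; area = 878; boundary points = 1 + 3 + 3 + 1 + 1 + 1 = 10; strictly interior points = area - boundary/2 + 1 = 874; answer 874
Step 3: U2 = 874; c = -26; T(2) = 3*(-25) + 3*(-26) = -153; iterating: T(2)=-153, T(3)=-534, T(4)=-2061, T(5)=-7785, T(6)=-29538, T(7)=-111969, T(8)=-424521, T(9)=-1609470, T(10)=-6101973, T(11)=-23134329, T(12)=-87708906, T(13)=-332529705, T(14)=-1260715833, T(15)=-4779736614; answer -4779736614

-4779736614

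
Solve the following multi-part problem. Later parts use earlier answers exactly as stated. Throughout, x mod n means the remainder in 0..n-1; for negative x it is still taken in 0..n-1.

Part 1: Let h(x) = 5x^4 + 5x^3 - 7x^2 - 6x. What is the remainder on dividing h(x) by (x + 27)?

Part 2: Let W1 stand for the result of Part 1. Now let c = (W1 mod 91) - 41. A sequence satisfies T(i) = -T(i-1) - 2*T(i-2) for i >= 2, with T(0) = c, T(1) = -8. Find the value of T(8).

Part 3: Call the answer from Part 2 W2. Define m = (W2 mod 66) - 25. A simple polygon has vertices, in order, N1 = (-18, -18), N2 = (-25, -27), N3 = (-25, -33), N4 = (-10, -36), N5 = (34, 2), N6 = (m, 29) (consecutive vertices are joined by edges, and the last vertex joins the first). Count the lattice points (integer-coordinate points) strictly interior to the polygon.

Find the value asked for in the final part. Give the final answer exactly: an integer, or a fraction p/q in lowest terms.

1957

Part 1: remainder = value at the root: 5*(-27)^4 + 5*(-27)^3 - 7*(-27)^2 - 6*(-27)^1 = (2657205) + (-98415) + (-5103) + (162) = 2553849; answer 2553849
Part 2: W1 = 2553849; c = -16; T(2) = -1*(-8) - 2*(-16) = 40; iterating: T(2)=40, T(3)=-24, T(4)=-56, T(5)=104, T(6)=8, T(7)=-216, T(8)=200; answer 200
Part 3: W2 = 200; m = -23; cross terms: (-18*-27 - -25*-18)=36, (-25*-33 - -25*-27)=150, (-25*-36 - -10*-33)=570, (-10*2 - 34*-36)=1204, (34*29 - -23*2)=1032, (-23*-18 - -18*29)=936; twice the area = |3928| = 3928; area = 1964; boundary points = 1 + 6 + 3 + 2 + 3 + 1 = 16; strictly interior points = area - boundary/2 + 1 = 1957; answer 1957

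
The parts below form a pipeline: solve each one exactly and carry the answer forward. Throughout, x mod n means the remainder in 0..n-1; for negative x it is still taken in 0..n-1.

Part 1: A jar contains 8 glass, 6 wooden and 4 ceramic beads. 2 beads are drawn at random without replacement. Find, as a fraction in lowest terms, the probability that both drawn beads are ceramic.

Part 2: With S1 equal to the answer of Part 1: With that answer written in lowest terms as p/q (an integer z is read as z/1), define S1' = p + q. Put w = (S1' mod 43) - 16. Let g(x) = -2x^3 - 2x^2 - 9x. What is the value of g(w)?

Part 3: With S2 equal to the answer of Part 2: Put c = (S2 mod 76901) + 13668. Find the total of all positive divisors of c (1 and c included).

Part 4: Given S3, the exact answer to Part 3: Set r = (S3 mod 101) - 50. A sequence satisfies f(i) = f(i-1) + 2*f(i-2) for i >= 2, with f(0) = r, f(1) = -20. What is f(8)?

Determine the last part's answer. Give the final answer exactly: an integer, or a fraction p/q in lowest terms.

2428

Part 1: total draws C(18,2) = 153; favorable C(4,2) = 6; P = 2/51; answer 2/51
Part 2: S1 = 2/51; threaded value p + q = 53; w = -6; -2*(-6)^3 - 2*(-6)^2 - 9*(-6)^1 = (432) + (-72) + (54) = 414; answer 414
Part 3: S2 = 414; c = 14082; 14082 = 2 * 3 * 2347; sigma = (1 + 2) * (1 + 3) * (1 + 2347) = 3 * 4 * 2348 = 28176; answer 28176
Part 4: S3 = 28176; r = 48; f(2) = 1*(-20) + 2*(48) = 76; iterating: f(2)=76, f(3)=36, f(4)=188, f(5)=260, f(6)=636, f(7)=1156, f(8)=2428; answer 2428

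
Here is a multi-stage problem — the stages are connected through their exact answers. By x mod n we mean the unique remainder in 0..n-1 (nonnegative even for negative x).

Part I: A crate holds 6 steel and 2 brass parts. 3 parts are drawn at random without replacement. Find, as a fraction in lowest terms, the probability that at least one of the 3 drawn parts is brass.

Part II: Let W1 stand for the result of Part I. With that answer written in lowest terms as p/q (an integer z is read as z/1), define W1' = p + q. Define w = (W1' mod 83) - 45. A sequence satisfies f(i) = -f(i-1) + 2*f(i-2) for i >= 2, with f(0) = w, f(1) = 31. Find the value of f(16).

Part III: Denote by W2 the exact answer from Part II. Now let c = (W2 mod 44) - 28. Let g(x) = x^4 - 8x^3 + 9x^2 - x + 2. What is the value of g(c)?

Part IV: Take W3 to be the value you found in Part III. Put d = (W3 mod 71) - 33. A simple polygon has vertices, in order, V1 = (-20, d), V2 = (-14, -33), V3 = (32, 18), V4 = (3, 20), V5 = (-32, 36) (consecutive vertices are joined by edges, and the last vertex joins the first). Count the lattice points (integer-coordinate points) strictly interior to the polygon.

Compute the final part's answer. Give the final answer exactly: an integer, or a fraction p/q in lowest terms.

1792

Part I: total draws C(8,3) = 56; complement C(6,3) = 20; favorable 56 - 20 = 36; P = 9/14; answer 9/14
Part II: W1 = 9/14; threaded value p + q = 23; w = -22; f(2) = -1*(31) + 2*(-22) = -75; iterating: f(2)=-75, f(3)=137, f(4)=-287, f(5)=561, f(6)=-1135, f(7)=2257, f(8)=-4527, f(9)=9041, f(10)=-18095, f(11)=36177, f(12)=-72367, f(13)=144721, f(14)=-289455, f(15)=578897, f(16)=-1157807; answer -1157807
Part III: W2 = -1157807; c = -19; 1*(-19)^4 - 8*(-19)^3 + 9*(-19)^2 - 1*(-19)^1 + 2 = (130321) + (54872) + (3249) + (19) + (2) = 188463; answer 188463
Part IV: W3 = 188463; d = -4; cross terms: (-20*-33 - -14*-4)=604, (-14*18 - 32*-33)=804, (32*20 - 3*18)=586, (3*36 - -32*20)=748, (-32*-4 - -20*36)=848; twice the area = |3590| = 3590; area = 1795; boundary points = 1 + 1 + 1 + 1 + 4 = 8; strictly interior points = area - boundary/2 + 1 = 1792; answer 1792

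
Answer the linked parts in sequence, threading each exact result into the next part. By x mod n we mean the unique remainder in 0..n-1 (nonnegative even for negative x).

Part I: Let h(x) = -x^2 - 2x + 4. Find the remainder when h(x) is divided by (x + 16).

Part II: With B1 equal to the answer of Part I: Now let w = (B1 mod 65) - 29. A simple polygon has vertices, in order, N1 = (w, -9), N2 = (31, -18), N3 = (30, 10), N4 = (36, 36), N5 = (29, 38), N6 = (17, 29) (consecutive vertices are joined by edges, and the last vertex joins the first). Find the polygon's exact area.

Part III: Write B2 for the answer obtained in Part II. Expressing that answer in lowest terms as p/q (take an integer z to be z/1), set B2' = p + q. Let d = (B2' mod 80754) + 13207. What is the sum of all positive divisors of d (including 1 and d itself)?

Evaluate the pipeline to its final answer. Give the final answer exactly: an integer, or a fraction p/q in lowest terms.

Part I: remainder = value at the root: -1*(-16)^2 - 2*(-16)^1 + 4 = (-256) + (32) + (4) = -220; answer -220
Part II: B1 = -220; w = 11; cross terms: (11*-18 - 31*-9)=81, (31*10 - 30*-18)=850, (30*36 - 36*10)=720, (36*38 - 29*36)=324, (29*29 - 17*38)=195, (17*-9 - 11*29)=-472; twice the area = |1698| = 1698; area = 849; answer 849
Part III: B2 = 849; threaded value p + q = 850; d = 14057; 14057 is prime, so its only divisors are 1 and 14057; sigma = 1 + 14057 = 14058; answer 14058

14058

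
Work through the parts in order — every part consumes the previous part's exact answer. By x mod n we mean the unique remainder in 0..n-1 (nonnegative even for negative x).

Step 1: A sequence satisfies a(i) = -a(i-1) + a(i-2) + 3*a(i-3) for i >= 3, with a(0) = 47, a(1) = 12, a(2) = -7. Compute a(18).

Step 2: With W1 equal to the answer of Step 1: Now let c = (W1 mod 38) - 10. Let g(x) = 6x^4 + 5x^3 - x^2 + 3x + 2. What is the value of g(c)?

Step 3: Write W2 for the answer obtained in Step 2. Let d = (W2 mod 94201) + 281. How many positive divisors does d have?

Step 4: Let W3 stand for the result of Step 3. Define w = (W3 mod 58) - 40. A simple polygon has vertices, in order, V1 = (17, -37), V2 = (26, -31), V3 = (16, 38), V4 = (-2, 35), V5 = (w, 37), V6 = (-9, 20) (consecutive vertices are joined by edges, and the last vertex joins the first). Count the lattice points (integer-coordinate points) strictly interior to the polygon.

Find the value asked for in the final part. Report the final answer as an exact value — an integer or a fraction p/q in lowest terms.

1669

Step 1: a(3) = -1*(-7) + 1*(12) + 3*(47) = 160; iterating: a(3)=160, a(4)=-131, a(5)=270, a(6)=79, a(7)=-202, a(8)=1091, a(9)=-1056, a(10)=1541, a(11)=676, a(12)=-2303, a(13)=7602, a(14)=-7877, a(15)=8570, a(16)=6359, a(17)=-21420, a(18)=53489; answer 53489
Step 2: W1 = 53489; c = 13; 6*(13)^4 + 5*(13)^3 - 1*(13)^2 + 3*(13)^1 + 2 = (171366) + (10985) + (-169) + (39) + (2) = 182223; answer 182223
Step 3: W2 = 182223; d = 88303; 88303 = 227 * 389; number of divisors = (1+1) * (1+1) = 4; answer 4
Step 4: W3 = 4; w = -36; cross terms: (17*-31 - 26*-37)=435, (26*38 - 16*-31)=1484, (16*35 - -2*38)=636, (-2*37 - -36*35)=1186, (-36*20 - -9*37)=-387, (-9*-37 - 17*20)=-7; twice the area = |3347| = 3347; area = 3347/2; boundary points = 3 + 1 + 3 + 2 + 1 + 1 = 11; strictly interior points = area - boundary/2 + 1 = 1669; answer 1669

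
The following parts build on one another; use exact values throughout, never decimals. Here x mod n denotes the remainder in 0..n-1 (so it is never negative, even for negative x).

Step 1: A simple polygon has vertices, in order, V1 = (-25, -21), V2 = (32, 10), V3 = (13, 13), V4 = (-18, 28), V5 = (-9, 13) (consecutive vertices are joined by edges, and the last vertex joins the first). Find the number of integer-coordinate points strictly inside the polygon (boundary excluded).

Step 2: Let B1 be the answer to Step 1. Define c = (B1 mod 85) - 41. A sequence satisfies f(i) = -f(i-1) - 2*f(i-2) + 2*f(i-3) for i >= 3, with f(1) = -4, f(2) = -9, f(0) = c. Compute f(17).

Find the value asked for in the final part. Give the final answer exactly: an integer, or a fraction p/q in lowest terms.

-130923

Step 1: cross terms: (-25*10 - 32*-21)=422, (32*13 - 13*10)=286, (13*28 - -18*13)=598, (-18*13 - -9*28)=18, (-9*-21 - -25*13)=514; twice the area = |1838| = 1838; area = 919; boundary points = 1 + 1 + 1 + 3 + 2 = 8; strictly interior points = area - boundary/2 + 1 = 916; answer 916
Step 2: B1 = 916; c = 25; f(3) = -1*(-9) - 2*(-4) + 2*(25) = 67; iterating: f(3)=67, f(4)=-57, f(5)=-95, f(6)=343, f(7)=-267, f(8)=-609, f(9)=1829, f(10)=-1145, f(11)=-3731, f(12)=9679, f(13)=-4507, f(14)=-22313, f(15)=50685, f(16)=-15073, f(17)=-130923; answer -130923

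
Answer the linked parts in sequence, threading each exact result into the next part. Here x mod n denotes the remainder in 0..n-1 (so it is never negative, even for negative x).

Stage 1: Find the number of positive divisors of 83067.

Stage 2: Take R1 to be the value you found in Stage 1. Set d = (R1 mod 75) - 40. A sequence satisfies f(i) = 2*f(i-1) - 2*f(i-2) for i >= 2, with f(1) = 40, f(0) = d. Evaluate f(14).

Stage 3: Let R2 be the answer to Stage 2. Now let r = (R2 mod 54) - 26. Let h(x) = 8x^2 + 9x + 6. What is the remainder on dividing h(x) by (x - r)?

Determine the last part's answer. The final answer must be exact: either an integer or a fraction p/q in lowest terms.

Stage 1: 83067 = 3 * 27689; number of divisors = (1+1) * (1+1) = 4; answer 4
Stage 2: R1 = 4; d = -36; f(2) = 2*(40) - 2*(-36) = 152; iterating: f(2)=152, f(3)=224, f(4)=144, f(5)=-160, f(6)=-608, f(7)=-896, f(8)=-576, f(9)=640, f(10)=2432, f(11)=3584, f(12)=2304, f(13)=-2560, f(14)=-9728; answer -9728
Stage 3: R2 = -9728; r = 20; remainder = value at the root: 8*(20)^2 + 9*(20)^1 + 6 = (3200) + (180) + (6) = 3386; answer 3386

3386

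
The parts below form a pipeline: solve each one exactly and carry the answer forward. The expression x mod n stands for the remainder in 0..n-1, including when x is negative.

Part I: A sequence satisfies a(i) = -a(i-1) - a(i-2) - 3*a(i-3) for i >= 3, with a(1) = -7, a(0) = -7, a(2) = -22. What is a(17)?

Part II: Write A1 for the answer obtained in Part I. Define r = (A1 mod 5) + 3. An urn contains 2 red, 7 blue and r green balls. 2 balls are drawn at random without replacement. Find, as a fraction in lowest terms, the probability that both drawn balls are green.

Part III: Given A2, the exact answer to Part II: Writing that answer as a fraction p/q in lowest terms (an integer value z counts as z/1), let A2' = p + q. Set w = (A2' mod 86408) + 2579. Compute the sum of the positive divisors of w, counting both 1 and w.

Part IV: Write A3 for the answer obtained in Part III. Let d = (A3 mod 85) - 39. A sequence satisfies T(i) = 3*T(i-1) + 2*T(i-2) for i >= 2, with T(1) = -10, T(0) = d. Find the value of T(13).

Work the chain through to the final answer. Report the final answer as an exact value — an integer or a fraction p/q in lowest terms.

Part I: a(3) = -1*(-22) - 1*(-7) - 3*(-7) = 50; iterating: a(3)=50, a(4)=-7, a(5)=23, a(6)=-166, a(7)=164, a(8)=-67, a(9)=401, a(10)=-826, a(11)=626, a(12)=-1003, a(13)=2855, a(14)=-3730, a(15)=3884, a(16)=-8719, a(17)=16025; answer 16025
Part II: A1 = 16025; r = 3; total draws C(12,2) = 66; favorable C(3,2) = 3; P = 1/22; answer 1/22
Part III: A2 = 1/22; threaded value p + q = 23; w = 2602; 2602 = 2 * 1301; sigma = (1 + 2) * (1 + 1301) = 3 * 1302 = 3906; answer 3906
Part IV: A3 = 3906; d = 42; T(2) = 3*(-10) + 2*(42) = 54; iterating: T(2)=54, T(3)=142, T(4)=534, T(5)=1886, T(6)=6726, T(7)=23950, T(8)=85302, T(9)=303806, T(10)=1082022, T(11)=3853678, T(12)=13725078, T(13)=48882590; answer 48882590

48882590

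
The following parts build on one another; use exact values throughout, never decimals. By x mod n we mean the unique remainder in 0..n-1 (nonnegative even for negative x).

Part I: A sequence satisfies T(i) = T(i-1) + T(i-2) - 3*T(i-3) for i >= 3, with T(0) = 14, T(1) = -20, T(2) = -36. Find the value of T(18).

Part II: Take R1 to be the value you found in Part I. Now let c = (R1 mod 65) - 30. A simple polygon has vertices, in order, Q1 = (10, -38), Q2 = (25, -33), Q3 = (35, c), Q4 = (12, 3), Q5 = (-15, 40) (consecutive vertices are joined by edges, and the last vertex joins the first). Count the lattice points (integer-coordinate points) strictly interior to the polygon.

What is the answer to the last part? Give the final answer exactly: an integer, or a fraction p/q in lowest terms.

Part I: T(3) = 1*(-36) + 1*(-20) - 3*(14) = -98; iterating: T(3)=-98, T(4)=-74, T(5)=-64, T(6)=156, T(7)=314, T(8)=662, T(9)=508, T(10)=228, T(11)=-1250, T(12)=-2546, T(13)=-4480, T(14)=-3276, T(15)=-118, T(16)=10046, T(17)=19756, T(18)=30156; answer 30156
Part II: R1 = 30156; c = 31; cross terms: (10*-33 - 25*-38)=620, (25*31 - 35*-33)=1930, (35*3 - 12*31)=-267, (12*40 - -15*3)=525, (-15*-38 - 10*40)=170; twice the area = |2978| = 2978; area = 1489; boundary points = 5 + 2 + 1 + 1 + 1 = 10; strictly interior points = area - boundary/2 + 1 = 1485; answer 1485

1485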